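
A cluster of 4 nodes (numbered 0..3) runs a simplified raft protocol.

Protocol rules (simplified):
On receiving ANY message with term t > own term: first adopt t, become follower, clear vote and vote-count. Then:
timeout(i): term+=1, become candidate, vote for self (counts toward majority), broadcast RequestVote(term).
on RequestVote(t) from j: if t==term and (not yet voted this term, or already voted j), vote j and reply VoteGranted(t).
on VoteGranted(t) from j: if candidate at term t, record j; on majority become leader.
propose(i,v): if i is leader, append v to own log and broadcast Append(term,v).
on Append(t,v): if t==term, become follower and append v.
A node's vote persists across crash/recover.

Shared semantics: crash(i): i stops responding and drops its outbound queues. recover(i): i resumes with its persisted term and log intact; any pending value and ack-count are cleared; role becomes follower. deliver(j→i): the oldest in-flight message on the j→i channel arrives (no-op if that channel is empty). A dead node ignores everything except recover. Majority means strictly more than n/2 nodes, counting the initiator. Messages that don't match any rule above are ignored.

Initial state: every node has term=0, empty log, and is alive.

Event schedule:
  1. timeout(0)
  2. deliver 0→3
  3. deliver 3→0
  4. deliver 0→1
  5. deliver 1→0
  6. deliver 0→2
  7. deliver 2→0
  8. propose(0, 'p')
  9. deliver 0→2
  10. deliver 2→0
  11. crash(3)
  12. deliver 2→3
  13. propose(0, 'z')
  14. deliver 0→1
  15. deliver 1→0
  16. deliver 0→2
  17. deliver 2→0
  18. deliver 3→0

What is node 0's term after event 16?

1

e1 timeout(0): 0[cand,t=1,-]
e2 deliver 0→3: 3[foll,t=1,-]
e3 deliver 3→0: ·
e4 deliver 0→1: 1[foll,t=1,-]
e5 deliver 1→0: 0[lead,t=1,-]
e6 deliver 0→2: 2[foll,t=1,-]
e7 deliver 2→0: ·
e8 propose(0,'p'): 0[lead,t=1,p]
e9 deliver 0→2: 2[foll,t=1,p]
e10 deliver 2→0: ·
e11 crash(3): 3[✗foll,t=1,-]
e12 deliver 2→3: ·
e13 propose(0,'z'): 0[lead,t=1,p,z]
e14 deliver 0→1: 1[foll,t=1,p]
e15 deliver 1→0: ·
e16 deliver 0→2: 2[foll,t=1,p,z]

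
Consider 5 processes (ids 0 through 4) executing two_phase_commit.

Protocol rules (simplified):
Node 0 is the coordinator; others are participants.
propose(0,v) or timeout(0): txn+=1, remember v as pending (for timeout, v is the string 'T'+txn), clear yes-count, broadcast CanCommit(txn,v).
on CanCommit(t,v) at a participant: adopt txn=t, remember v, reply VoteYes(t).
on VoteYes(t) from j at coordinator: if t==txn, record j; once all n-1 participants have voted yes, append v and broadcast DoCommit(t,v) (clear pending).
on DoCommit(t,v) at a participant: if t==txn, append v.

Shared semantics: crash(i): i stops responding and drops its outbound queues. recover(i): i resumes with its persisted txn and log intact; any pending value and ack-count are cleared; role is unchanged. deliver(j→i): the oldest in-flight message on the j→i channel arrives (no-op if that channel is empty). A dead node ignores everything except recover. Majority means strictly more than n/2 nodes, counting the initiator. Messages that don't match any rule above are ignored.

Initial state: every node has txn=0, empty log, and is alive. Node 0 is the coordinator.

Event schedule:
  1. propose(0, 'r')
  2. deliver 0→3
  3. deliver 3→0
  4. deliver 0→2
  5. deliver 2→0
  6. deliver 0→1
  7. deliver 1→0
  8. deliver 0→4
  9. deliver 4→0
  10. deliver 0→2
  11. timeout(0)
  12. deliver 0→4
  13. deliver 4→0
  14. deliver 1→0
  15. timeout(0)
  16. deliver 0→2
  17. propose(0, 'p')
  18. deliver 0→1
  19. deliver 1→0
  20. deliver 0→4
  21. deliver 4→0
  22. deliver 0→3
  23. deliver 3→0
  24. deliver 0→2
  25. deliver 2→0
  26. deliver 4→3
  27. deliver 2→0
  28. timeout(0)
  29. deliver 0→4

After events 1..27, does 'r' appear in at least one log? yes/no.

after 1 — propose(0,'r'): n0:coor/t1/[-]
after 2 — deliver 0→3: n3:part/t1/[-]
after 3 — deliver 3→0: ·
after 4 — deliver 0→2: n2:part/t1/[-]
after 5 — deliver 2→0: ·
after 6 — deliver 0→1: n1:part/t1/[-]
after 7 — deliver 1→0: ·
after 8 — deliver 0→4: n4:part/t1/[-]
after 9 — deliver 4→0: n0:coor/t1/[r]
after 10 — deliver 0→2: n2:part/t1/[r]
after 11 — timeout(0): n0:coor/t2/[r]
after 12 — deliver 0→4: n4:part/t1/[r]
after 13 — deliver 4→0: ·
after 14 — deliver 1→0: ·
after 15 — timeout(0): n0:coor/t3/[r]
after 16 — deliver 0→2: n2:part/t2/[r]
after 17 — propose(0,'p'): n0:coor/t4/[r]
after 18 — deliver 0→1: n1:part/t1/[r]
after 19 — deliver 1→0: ·
after 20 — deliver 0→4: n4:part/t2/[r]
after 21 — deliver 4→0: ·
after 22 — deliver 0→3: n3:part/t1/[r]
after 23 — deliver 3→0: ·
after 24 — deliver 0→2: n2:part/t3/[r]
after 25 — deliver 2→0: ·
after 26 — deliver 4→3: ·
after 27 — deliver 2→0: ·

yes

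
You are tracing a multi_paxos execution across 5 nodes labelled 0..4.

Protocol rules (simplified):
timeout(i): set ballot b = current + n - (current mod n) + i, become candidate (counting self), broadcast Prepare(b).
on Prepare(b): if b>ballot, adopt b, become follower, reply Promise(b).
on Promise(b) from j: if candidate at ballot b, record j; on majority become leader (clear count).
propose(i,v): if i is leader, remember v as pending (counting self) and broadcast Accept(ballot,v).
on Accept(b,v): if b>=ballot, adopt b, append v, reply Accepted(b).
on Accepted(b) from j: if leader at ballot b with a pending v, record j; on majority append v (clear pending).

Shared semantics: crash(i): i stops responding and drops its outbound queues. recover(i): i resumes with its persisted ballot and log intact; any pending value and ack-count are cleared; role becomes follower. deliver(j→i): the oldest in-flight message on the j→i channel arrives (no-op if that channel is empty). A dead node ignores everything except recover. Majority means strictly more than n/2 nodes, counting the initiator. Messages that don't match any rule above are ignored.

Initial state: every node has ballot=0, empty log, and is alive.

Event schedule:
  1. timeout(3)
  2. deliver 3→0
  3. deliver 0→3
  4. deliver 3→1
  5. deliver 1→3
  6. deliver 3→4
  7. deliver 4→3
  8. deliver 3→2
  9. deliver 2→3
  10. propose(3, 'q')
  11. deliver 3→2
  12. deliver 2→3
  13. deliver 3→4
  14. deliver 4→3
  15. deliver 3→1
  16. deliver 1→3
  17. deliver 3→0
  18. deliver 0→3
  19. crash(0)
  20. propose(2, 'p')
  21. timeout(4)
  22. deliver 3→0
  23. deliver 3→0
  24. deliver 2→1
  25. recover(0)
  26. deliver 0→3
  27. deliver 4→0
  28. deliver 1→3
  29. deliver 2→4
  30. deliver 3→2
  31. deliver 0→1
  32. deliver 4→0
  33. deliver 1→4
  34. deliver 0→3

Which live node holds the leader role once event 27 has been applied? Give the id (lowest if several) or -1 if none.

3

[1] timeout(3) → N3(cand b8 [-])
[2] deliver 3→0 → N0(foll b8 [-])
[3] deliver 0→3 → ∅
[4] deliver 3→1 → N1(foll b8 [-])
[5] deliver 1→3 → N3(lead b8 [-])
[6] deliver 3→4 → N4(foll b8 [-])
[7] deliver 4→3 → ∅
[8] deliver 3→2 → N2(foll b8 [-])
[9] deliver 2→3 → ∅
[10] propose(3,'q') → ∅
[11] deliver 3→2 → N2(foll b8 [q])
[12] deliver 2→3 → ∅
[13] deliver 3→4 → N4(foll b8 [q])
[14] deliver 4→3 → N3(lead b8 [q])
[15] deliver 3→1 → N1(foll b8 [q])
[16] deliver 1→3 → ∅
[17] deliver 3→0 → N0(foll b8 [q])
[18] deliver 0→3 → ∅
[19] crash(0) → N0(✗foll b8 [q])
[20] propose(2,'p') → ∅
[21] timeout(4) → N4(cand b14 [q])
[22] deliver 3→0 → ∅
[23] deliver 3→0 → ∅
[24] deliver 2→1 → ∅
[25] recover(0) → N0(foll b8 [q])
[26] deliver 0→3 → ∅
[27] deliver 4→0 → N0(foll b14 [q])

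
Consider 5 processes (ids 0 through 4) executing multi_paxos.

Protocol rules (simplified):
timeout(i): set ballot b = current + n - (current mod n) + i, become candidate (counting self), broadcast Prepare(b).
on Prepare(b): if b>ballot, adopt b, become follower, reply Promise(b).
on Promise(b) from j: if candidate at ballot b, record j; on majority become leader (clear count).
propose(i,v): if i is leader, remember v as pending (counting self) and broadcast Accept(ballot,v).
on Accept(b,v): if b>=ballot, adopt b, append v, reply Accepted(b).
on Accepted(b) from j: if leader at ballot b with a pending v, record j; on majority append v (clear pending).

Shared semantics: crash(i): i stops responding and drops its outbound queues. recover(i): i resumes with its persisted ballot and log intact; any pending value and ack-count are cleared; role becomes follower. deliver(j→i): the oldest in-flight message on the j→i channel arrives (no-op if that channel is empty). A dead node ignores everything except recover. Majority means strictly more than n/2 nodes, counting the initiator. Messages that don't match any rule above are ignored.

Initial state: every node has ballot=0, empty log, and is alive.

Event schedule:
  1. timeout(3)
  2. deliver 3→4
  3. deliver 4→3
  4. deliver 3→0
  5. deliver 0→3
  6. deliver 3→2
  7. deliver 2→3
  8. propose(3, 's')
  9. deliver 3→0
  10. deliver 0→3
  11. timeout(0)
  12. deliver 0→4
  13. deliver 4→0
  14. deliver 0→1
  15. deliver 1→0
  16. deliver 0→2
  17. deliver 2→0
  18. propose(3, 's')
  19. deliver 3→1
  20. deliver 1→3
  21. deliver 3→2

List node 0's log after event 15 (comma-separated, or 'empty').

s

e1 timeout(3): 3[cand,b=8,-]
e2 deliver 3→4: 4[foll,b=8,-]
e3 deliver 4→3: ·
e4 deliver 3→0: 0[foll,b=8,-]
e5 deliver 0→3: 3[lead,b=8,-]
e6 deliver 3→2: 2[foll,b=8,-]
e7 deliver 2→3: ·
e8 propose(3,'s'): ·
e9 deliver 3→0: 0[foll,b=8,s]
e10 deliver 0→3: ·
e11 timeout(0): 0[cand,b=10,s]
e12 deliver 0→4: 4[foll,b=10,-]
e13 deliver 4→0: ·
e14 deliver 0→1: 1[foll,b=10,-]
e15 deliver 1→0: 0[lead,b=10,s]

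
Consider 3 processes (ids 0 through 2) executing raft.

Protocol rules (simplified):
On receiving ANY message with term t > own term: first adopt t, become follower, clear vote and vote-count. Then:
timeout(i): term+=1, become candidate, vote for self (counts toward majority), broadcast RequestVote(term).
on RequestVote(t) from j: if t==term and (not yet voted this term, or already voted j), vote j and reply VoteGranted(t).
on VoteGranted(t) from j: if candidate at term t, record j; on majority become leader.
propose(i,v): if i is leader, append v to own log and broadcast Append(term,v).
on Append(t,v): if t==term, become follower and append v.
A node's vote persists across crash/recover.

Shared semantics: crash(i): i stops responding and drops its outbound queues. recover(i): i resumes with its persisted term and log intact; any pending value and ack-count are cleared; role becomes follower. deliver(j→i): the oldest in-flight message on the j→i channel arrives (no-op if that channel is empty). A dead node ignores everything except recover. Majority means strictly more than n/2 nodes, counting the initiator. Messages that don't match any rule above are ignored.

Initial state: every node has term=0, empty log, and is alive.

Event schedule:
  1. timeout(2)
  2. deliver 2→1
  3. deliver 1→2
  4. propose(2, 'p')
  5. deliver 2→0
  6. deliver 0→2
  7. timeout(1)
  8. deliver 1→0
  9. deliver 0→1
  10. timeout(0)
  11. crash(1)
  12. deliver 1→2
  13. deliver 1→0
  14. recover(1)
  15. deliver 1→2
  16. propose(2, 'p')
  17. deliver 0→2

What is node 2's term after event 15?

1

step 1 timeout(2): 2={cand,t=1,log=-}
step 2 deliver 2→1: 1={foll,t=1,log=-}
step 3 deliver 1→2: 2={lead,t=1,log=-}
step 4 propose(2,'p'): 2={lead,t=1,log=p}
step 5 deliver 2→0: 0={foll,t=1,log=-}
step 6 deliver 0→2: —
step 7 timeout(1): 1={cand,t=2,log=-}
step 8 deliver 1→0: 0={foll,t=2,log=-}
step 9 deliver 0→1: 1={lead,t=2,log=-}
step 10 timeout(0): 0={cand,t=3,log=-}
step 11 crash(1): 1={✗lead,t=2,log=-}
step 12 deliver 1→2: —
step 13 deliver 1→0: —
step 14 recover(1): 1={foll,t=2,log=-}
step 15 deliver 1→2: —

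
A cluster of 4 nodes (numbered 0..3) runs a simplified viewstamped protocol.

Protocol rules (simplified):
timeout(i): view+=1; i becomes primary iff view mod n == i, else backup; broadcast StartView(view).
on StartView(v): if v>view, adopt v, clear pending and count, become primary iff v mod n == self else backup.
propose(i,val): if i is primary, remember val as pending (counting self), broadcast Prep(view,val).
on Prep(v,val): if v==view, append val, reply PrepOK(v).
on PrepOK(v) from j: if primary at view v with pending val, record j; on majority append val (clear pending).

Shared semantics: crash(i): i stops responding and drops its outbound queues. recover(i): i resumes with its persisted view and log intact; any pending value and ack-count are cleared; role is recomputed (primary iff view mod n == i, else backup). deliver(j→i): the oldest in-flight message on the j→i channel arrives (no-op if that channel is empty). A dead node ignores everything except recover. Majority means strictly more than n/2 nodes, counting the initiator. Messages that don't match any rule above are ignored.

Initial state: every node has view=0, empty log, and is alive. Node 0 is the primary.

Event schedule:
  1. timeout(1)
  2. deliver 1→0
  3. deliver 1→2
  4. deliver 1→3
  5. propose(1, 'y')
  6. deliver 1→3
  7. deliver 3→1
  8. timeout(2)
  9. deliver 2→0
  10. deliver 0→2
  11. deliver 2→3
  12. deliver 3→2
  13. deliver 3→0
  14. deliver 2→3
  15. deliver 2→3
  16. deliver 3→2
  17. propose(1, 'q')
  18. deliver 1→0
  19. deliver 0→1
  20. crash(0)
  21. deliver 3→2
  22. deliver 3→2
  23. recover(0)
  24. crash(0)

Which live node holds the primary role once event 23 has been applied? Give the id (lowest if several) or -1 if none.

step 1 timeout(1): 1={prim,v=1,log=-}
step 2 deliver 1→0: 0={back,v=1,log=-}
step 3 deliver 1→2: 2={back,v=1,log=-}
step 4 deliver 1→3: 3={back,v=1,log=-}
step 5 propose(1,'y'): —
step 6 deliver 1→3: 3={back,v=1,log=y}
step 7 deliver 3→1: —
step 8 timeout(2): 2={prim,v=2,log=-}
step 9 deliver 2→0: 0={back,v=2,log=-}
step 10 deliver 0→2: —
step 11 deliver 2→3: 3={back,v=2,log=y}
step 12 deliver 3→2: —
step 13 deliver 3→0: —
step 14 deliver 2→3: —
step 15 deliver 2→3: —
step 16 deliver 3→2: —
step 17 propose(1,'q'): —
step 18 deliver 1→0: —
step 19 deliver 0→1: —
step 20 crash(0): 0={✗back,v=2,log=-}
step 21 deliver 3→2: —
step 22 deliver 3→2: —
step 23 recover(0): 0={back,v=2,log=-}

1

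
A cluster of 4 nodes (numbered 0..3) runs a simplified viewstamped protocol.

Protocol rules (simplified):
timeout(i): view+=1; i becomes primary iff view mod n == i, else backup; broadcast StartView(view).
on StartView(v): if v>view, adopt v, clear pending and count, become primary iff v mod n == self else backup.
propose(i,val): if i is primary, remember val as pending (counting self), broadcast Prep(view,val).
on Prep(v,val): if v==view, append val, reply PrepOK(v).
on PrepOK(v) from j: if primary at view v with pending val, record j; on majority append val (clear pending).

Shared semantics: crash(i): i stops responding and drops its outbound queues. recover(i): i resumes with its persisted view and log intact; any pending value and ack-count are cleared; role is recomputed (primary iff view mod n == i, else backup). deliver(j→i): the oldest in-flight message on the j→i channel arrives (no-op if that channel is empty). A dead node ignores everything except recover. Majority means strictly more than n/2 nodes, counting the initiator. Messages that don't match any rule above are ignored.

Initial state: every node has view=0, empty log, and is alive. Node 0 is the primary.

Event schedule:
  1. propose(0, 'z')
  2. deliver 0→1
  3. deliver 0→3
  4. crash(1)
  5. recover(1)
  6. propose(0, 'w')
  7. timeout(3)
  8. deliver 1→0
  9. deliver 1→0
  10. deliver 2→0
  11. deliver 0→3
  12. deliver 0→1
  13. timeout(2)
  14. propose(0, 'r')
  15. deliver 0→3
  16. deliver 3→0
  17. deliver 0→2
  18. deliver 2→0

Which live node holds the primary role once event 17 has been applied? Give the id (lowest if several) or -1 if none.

0

after 1 — propose(0,'z'): ·
after 2 — deliver 0→1: n1:back/v0/[z]
after 3 — deliver 0→3: n3:back/v0/[z]
after 4 — crash(1): n1:✗back/v0/[z]
after 5 — recover(1): n1:back/v0/[z]
after 6 — propose(0,'w'): ·
after 7 — timeout(3): n3:back/v1/[z]
after 8 — deliver 1→0: ·
after 9 — deliver 1→0: ·
after 10 — deliver 2→0: ·
after 11 — deliver 0→3: ·
after 12 — deliver 0→1: n1:back/v0/[z,w]
after 13 — timeout(2): n2:back/v1/[-]
after 14 — propose(0,'r'): ·
after 15 — deliver 0→3: ·
after 16 — deliver 3→0: ·
after 17 — deliver 0→2: ·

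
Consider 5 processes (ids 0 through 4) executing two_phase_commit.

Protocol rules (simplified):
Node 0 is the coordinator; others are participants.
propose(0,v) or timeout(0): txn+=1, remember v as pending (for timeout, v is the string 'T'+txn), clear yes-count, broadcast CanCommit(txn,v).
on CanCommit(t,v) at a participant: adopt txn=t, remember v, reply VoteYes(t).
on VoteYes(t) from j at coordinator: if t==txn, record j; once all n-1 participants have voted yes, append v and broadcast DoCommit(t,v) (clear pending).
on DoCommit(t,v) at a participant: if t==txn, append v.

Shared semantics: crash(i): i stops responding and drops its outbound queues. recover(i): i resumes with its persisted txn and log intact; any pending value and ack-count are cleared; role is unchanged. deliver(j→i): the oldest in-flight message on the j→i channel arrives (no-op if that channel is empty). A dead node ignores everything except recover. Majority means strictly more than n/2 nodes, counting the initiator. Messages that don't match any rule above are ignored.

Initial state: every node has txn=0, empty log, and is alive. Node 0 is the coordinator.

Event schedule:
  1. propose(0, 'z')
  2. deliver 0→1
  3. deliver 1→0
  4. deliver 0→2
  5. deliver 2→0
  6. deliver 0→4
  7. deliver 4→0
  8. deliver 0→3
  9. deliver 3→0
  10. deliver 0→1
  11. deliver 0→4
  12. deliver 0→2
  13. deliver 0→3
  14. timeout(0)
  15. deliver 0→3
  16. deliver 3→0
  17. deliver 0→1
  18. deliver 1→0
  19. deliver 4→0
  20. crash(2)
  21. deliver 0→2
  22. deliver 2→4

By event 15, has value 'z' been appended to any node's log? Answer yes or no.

step 1 propose(0,'z'): 0={coor,t=1,log=-}
step 2 deliver 0→1: 1={part,t=1,log=-}
step 3 deliver 1→0: —
step 4 deliver 0→2: 2={part,t=1,log=-}
step 5 deliver 2→0: —
step 6 deliver 0→4: 4={part,t=1,log=-}
step 7 deliver 4→0: —
step 8 deliver 0→3: 3={part,t=1,log=-}
step 9 deliver 3→0: 0={coor,t=1,log=z}
step 10 deliver 0→1: 1={part,t=1,log=z}
step 11 deliver 0→4: 4={part,t=1,log=z}
step 12 deliver 0→2: 2={part,t=1,log=z}
step 13 deliver 0→3: 3={part,t=1,log=z}
step 14 timeout(0): 0={coor,t=2,log=z}
step 15 deliver 0→3: 3={part,t=2,log=z}

yes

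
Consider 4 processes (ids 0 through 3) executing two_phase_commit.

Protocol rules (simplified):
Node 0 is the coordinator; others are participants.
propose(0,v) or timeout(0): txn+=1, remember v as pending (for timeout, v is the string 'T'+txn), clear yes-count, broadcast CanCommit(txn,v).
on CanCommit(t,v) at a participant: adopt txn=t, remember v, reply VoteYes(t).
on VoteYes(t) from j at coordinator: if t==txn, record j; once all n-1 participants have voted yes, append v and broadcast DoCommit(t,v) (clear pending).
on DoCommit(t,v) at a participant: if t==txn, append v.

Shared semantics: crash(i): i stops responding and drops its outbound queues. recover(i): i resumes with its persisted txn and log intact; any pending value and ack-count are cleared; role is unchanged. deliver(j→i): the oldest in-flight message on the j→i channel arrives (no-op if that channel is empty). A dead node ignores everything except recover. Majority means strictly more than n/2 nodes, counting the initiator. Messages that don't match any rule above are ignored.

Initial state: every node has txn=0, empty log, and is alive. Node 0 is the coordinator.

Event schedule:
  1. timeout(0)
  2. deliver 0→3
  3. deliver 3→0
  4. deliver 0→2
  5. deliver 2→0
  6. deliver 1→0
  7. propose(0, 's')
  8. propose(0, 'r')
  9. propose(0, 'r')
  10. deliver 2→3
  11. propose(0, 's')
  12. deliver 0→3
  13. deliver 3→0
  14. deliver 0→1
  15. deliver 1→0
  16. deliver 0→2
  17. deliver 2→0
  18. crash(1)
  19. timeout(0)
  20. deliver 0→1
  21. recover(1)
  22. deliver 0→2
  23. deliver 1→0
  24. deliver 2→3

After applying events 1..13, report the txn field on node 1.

0

e1 timeout(0): 0[coor,t=1,-]
e2 deliver 0→3: 3[part,t=1,-]
e3 deliver 3→0: ·
e4 deliver 0→2: 2[part,t=1,-]
e5 deliver 2→0: ·
e6 deliver 1→0: ·
e7 propose(0,'s'): 0[coor,t=2,-]
e8 propose(0,'r'): 0[coor,t=3,-]
e9 propose(0,'r'): 0[coor,t=4,-]
e10 deliver 2→3: ·
e11 propose(0,'s'): 0[coor,t=5,-]
e12 deliver 0→3: 3[part,t=2,-]
e13 deliver 3→0: ·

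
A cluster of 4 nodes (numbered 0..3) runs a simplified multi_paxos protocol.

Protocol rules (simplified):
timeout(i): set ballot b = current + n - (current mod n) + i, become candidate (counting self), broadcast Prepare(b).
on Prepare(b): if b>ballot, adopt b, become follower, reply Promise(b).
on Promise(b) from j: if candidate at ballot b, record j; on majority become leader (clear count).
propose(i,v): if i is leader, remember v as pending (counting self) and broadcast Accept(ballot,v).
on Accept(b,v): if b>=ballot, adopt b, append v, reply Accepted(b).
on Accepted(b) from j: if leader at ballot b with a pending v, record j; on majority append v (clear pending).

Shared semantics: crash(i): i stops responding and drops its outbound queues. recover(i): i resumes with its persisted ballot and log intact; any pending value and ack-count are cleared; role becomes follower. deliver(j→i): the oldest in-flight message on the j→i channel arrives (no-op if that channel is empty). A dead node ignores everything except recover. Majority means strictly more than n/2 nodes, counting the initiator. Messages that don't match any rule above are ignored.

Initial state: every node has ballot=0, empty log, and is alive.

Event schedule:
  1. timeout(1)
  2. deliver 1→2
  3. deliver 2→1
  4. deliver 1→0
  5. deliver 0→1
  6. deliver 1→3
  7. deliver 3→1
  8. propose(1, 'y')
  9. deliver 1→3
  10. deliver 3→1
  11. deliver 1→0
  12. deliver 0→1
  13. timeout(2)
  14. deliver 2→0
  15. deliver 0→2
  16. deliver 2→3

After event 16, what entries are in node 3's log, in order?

y

[1] timeout(1) → N1(cand b5 [-])
[2] deliver 1→2 → N2(foll b5 [-])
[3] deliver 2→1 → ∅
[4] deliver 1→0 → N0(foll b5 [-])
[5] deliver 0→1 → N1(lead b5 [-])
[6] deliver 1→3 → N3(foll b5 [-])
[7] deliver 3→1 → ∅
[8] propose(1,'y') → ∅
[9] deliver 1→3 → N3(foll b5 [y])
[10] deliver 3→1 → ∅
[11] deliver 1→0 → N0(foll b5 [y])
[12] deliver 0→1 → N1(lead b5 [y])
[13] timeout(2) → N2(cand b10 [-])
[14] deliver 2→0 → N0(foll b10 [y])
[15] deliver 0→2 → ∅
[16] deliver 2→3 → N3(foll b10 [y])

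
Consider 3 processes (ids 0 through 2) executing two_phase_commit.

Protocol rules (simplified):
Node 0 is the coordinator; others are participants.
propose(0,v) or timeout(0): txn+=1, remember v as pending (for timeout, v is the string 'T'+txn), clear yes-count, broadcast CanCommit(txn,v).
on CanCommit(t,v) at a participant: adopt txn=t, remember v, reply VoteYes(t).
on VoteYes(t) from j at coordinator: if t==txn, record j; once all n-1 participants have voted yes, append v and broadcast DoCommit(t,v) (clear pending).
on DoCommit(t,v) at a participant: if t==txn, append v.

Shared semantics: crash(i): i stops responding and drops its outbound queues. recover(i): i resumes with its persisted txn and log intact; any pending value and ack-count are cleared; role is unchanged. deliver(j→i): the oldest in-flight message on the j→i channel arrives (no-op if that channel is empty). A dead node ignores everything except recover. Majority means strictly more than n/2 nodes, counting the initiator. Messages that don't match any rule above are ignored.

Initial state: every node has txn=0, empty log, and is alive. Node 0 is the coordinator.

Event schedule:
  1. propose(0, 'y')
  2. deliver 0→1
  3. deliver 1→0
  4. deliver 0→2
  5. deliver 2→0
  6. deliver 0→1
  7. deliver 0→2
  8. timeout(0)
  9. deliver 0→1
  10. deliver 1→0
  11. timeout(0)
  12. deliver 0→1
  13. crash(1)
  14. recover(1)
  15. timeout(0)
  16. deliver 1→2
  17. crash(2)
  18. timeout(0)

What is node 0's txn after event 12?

3

step 1 propose(0,'y'): 0={coor,t=1,log=-}
step 2 deliver 0→1: 1={part,t=1,log=-}
step 3 deliver 1→0: —
step 4 deliver 0→2: 2={part,t=1,log=-}
step 5 deliver 2→0: 0={coor,t=1,log=y}
step 6 deliver 0→1: 1={part,t=1,log=y}
step 7 deliver 0→2: 2={part,t=1,log=y}
step 8 timeout(0): 0={coor,t=2,log=y}
step 9 deliver 0→1: 1={part,t=2,log=y}
step 10 deliver 1→0: —
step 11 timeout(0): 0={coor,t=3,log=y}
step 12 deliver 0→1: 1={part,t=3,log=y}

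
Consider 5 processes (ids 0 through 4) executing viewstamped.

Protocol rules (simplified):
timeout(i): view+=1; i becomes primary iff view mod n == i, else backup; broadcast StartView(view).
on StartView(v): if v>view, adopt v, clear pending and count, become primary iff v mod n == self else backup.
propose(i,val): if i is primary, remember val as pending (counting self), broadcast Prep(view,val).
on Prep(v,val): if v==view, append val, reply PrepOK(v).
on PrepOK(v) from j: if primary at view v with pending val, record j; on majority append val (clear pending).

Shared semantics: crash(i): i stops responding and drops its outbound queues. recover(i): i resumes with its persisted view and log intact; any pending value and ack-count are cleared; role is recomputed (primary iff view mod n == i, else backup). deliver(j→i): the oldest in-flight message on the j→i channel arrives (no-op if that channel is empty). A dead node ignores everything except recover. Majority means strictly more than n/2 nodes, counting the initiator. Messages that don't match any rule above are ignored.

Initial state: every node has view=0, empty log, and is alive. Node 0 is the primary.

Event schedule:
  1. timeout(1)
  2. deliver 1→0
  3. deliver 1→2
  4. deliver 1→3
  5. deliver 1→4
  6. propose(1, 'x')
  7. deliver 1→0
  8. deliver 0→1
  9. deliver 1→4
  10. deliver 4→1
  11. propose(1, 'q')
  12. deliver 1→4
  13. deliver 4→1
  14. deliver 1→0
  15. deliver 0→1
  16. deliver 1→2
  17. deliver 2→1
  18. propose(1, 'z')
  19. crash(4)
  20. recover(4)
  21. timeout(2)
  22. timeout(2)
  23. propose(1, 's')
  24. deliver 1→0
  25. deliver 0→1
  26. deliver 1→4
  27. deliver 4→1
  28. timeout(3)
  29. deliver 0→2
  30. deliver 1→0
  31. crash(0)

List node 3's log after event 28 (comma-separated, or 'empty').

e1 timeout(1): 1[prim,v=1,-]
e2 deliver 1→0: 0[back,v=1,-]
e3 deliver 1→2: 2[back,v=1,-]
e4 deliver 1→3: 3[back,v=1,-]
e5 deliver 1→4: 4[back,v=1,-]
e6 propose(1,'x'): ·
e7 deliver 1→0: 0[back,v=1,x]
e8 deliver 0→1: ·
e9 deliver 1→4: 4[back,v=1,x]
e10 deliver 4→1: 1[prim,v=1,x]
e11 propose(1,'q'): ·
e12 deliver 1→4: 4[back,v=1,x,q]
e13 deliver 4→1: ·
e14 deliver 1→0: 0[back,v=1,x,q]
e15 deliver 0→1: 1[prim,v=1,x,q]
e16 deliver 1→2: 2[back,v=1,x]
e17 deliver 2→1: ·
e18 propose(1,'z'): ·
e19 crash(4): 4[✗back,v=1,x,q]
e20 recover(4): 4[back,v=1,x,q]
e21 timeout(2): 2[prim,v=2,x]
e22 timeout(2): 2[back,v=3,x]
e23 propose(1,'s'): ·
e24 deliver 1→0: 0[back,v=1,x,q,z]
e25 deliver 0→1: ·
e26 deliver 1→4: 4[back,v=1,x,q,z]
e27 deliver 4→1: 1[prim,v=1,x,q,s]
e28 timeout(3): 3[back,v=2,-]

empty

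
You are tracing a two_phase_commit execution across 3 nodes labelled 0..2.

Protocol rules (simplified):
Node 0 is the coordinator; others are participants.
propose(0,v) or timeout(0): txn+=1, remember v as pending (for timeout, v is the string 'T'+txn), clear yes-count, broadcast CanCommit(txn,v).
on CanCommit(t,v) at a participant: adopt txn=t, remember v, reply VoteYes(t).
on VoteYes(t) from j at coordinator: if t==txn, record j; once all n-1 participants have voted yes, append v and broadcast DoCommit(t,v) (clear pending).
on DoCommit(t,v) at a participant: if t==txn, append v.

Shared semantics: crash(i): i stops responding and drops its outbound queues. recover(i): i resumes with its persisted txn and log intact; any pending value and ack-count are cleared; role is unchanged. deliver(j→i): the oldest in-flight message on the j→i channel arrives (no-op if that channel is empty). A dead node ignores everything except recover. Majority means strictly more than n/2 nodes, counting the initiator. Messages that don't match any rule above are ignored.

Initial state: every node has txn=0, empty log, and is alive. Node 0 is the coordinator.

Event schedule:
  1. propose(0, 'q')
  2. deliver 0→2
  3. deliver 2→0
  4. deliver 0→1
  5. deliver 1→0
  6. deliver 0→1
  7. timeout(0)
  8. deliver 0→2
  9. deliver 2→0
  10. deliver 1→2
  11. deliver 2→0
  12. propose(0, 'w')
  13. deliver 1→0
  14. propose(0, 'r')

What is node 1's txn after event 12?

after 1 — propose(0,'q'): n0:coor/t1/[-]
after 2 — deliver 0→2: n2:part/t1/[-]
after 3 — deliver 2→0: ·
after 4 — deliver 0→1: n1:part/t1/[-]
after 5 — deliver 1→0: n0:coor/t1/[q]
after 6 — deliver 0→1: n1:part/t1/[q]
after 7 — timeout(0): n0:coor/t2/[q]
after 8 — deliver 0→2: n2:part/t1/[q]
after 9 — deliver 2→0: ·
after 10 — deliver 1→2: ·
after 11 — deliver 2→0: ·
after 12 — propose(0,'w'): n0:coor/t3/[q]

1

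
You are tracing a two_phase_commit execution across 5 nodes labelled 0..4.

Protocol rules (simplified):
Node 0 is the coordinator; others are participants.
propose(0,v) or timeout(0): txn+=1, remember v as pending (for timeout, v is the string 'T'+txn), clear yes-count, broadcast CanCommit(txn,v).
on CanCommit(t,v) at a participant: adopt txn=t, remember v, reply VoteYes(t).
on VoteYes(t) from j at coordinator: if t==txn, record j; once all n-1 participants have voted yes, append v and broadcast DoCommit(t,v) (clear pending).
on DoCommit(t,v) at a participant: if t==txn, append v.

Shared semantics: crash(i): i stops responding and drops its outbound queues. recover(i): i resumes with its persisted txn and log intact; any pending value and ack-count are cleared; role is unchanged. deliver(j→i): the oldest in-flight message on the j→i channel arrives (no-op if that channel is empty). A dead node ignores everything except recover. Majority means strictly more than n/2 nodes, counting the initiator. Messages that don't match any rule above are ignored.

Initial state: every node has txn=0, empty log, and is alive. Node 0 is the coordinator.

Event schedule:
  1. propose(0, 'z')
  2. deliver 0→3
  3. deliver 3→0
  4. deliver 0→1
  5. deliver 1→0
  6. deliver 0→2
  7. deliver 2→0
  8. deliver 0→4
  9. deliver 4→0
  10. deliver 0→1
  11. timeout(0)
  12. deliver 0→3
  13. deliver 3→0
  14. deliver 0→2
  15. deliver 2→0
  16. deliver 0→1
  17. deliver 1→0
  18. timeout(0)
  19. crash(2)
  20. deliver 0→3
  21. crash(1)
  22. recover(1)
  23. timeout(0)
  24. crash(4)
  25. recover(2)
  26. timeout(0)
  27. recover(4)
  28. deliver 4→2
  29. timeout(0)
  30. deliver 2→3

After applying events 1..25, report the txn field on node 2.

after 1 — propose(0,'z'): n0:coor/t1/[-]
after 2 — deliver 0→3: n3:part/t1/[-]
after 3 — deliver 3→0: ·
after 4 — deliver 0→1: n1:part/t1/[-]
after 5 — deliver 1→0: ·
after 6 — deliver 0→2: n2:part/t1/[-]
after 7 — deliver 2→0: ·
after 8 — deliver 0→4: n4:part/t1/[-]
after 9 — deliver 4→0: n0:coor/t1/[z]
after 10 — deliver 0→1: n1:part/t1/[z]
after 11 — timeout(0): n0:coor/t2/[z]
after 12 — deliver 0→3: n3:part/t1/[z]
after 13 — deliver 3→0: ·
after 14 — deliver 0→2: n2:part/t1/[z]
after 15 — deliver 2→0: ·
after 16 — deliver 0→1: n1:part/t2/[z]
after 17 — deliver 1→0: ·
after 18 — timeout(0): n0:coor/t3/[z]
after 19 — crash(2): n2:✗part/t1/[z]
after 20 — deliver 0→3: n3:part/t2/[z]
after 21 — crash(1): n1:✗part/t2/[z]
after 22 — recover(1): n1:part/t2/[z]
after 23 — timeout(0): n0:coor/t4/[z]
after 24 — crash(4): n4:✗part/t1/[-]
after 25 — recover(2): n2:part/t1/[z]

1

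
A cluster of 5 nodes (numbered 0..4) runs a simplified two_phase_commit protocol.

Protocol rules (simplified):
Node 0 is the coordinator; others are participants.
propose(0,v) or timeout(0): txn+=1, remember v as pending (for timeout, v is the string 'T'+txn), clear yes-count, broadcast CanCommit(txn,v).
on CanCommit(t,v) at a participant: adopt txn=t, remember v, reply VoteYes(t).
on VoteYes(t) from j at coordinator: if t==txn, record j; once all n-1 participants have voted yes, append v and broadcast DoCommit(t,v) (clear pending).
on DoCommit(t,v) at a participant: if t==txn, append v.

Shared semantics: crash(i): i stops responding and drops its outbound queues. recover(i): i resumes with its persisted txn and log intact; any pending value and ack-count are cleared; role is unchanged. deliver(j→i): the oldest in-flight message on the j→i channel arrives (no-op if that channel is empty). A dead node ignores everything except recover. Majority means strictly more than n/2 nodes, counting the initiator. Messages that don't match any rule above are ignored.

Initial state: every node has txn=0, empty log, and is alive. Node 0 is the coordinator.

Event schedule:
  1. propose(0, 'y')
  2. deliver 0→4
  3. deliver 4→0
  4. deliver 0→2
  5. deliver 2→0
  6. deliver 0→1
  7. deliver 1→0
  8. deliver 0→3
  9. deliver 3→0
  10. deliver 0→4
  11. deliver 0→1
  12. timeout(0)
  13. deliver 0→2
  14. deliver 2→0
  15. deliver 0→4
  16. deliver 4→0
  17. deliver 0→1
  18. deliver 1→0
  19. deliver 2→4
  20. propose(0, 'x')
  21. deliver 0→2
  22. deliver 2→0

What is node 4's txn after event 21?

[1] propose(0,'y') → N0(coor t1 [-])
[2] deliver 0→4 → N4(part t1 [-])
[3] deliver 4→0 → ∅
[4] deliver 0→2 → N2(part t1 [-])
[5] deliver 2→0 → ∅
[6] deliver 0→1 → N1(part t1 [-])
[7] deliver 1→0 → ∅
[8] deliver 0→3 → N3(part t1 [-])
[9] deliver 3→0 → N0(coor t1 [y])
[10] deliver 0→4 → N4(part t1 [y])
[11] deliver 0→1 → N1(part t1 [y])
[12] timeout(0) → N0(coor t2 [y])
[13] deliver 0→2 → N2(part t1 [y])
[14] deliver 2→0 → ∅
[15] deliver 0→4 → N4(part t2 [y])
[16] deliver 4→0 → ∅
[17] deliver 0→1 → N1(part t2 [y])
[18] deliver 1→0 → ∅
[19] deliver 2→4 → ∅
[20] propose(0,'x') → N0(coor t3 [y])
[21] deliver 0→2 → N2(part t2 [y])

2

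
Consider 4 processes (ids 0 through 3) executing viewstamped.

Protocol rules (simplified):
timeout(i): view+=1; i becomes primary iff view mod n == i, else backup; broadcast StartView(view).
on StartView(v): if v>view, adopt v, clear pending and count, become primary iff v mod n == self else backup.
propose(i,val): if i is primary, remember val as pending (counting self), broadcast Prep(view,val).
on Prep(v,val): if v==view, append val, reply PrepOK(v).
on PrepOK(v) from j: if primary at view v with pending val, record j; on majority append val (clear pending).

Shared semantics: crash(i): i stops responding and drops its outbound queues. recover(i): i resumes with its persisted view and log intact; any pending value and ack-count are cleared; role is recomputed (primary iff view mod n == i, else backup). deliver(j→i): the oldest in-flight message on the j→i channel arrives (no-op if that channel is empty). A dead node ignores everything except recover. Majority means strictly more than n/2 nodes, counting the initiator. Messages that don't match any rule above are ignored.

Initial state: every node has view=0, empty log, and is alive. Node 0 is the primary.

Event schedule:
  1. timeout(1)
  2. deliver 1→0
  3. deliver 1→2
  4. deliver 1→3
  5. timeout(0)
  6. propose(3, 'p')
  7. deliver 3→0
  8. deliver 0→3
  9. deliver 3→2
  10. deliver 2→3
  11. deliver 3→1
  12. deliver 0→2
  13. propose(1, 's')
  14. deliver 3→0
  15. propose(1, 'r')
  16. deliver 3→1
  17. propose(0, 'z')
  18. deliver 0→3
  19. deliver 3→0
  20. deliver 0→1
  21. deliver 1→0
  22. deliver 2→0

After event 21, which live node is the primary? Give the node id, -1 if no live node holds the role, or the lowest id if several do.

2

e1 timeout(1): 1[prim,v=1,-]
e2 deliver 1→0: 0[back,v=1,-]
e3 deliver 1→2: 2[back,v=1,-]
e4 deliver 1→3: 3[back,v=1,-]
e5 timeout(0): 0[back,v=2,-]
e6 propose(3,'p'): ·
e7 deliver 3→0: ·
e8 deliver 0→3: 3[back,v=2,-]
e9 deliver 3→2: ·
e10 deliver 2→3: ·
e11 deliver 3→1: ·
e12 deliver 0→2: 2[prim,v=2,-]
e13 propose(1,'s'): ·
e14 deliver 3→0: ·
e15 propose(1,'r'): ·
e16 deliver 3→1: ·
e17 propose(0,'z'): ·
e18 deliver 0→3: ·
e19 deliver 3→0: ·
e20 deliver 0→1: 1[back,v=2,-]
e21 deliver 1→0: ·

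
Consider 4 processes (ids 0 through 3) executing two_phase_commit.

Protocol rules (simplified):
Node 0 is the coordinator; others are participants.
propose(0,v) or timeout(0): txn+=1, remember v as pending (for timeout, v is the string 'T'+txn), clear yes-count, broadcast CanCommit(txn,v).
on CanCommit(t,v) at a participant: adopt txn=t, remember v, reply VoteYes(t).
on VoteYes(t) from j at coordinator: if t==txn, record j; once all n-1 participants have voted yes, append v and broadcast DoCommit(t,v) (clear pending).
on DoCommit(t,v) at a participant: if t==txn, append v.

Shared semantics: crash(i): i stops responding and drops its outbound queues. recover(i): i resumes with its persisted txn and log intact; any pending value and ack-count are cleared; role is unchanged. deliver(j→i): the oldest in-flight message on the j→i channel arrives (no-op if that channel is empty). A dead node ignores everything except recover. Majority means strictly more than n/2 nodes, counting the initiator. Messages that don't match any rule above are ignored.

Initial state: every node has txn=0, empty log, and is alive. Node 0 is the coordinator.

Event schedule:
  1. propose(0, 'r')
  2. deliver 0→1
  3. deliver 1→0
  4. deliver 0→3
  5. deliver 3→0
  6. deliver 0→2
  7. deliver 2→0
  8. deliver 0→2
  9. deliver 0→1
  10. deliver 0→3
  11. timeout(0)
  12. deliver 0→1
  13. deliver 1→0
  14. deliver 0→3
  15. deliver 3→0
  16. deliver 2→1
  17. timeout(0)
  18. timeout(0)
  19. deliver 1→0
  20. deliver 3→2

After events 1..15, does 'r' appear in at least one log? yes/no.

yes

[1] propose(0,'r') → N0(coor t1 [-])
[2] deliver 0→1 → N1(part t1 [-])
[3] deliver 1→0 → ∅
[4] deliver 0→3 → N3(part t1 [-])
[5] deliver 3→0 → ∅
[6] deliver 0→2 → N2(part t1 [-])
[7] deliver 2→0 → N0(coor t1 [r])
[8] deliver 0→2 → N2(part t1 [r])
[9] deliver 0→1 → N1(part t1 [r])
[10] deliver 0→3 → N3(part t1 [r])
[11] timeout(0) → N0(coor t2 [r])
[12] deliver 0→1 → N1(part t2 [r])
[13] deliver 1→0 → ∅
[14] deliver 0→3 → N3(part t2 [r])
[15] deliver 3→0 → ∅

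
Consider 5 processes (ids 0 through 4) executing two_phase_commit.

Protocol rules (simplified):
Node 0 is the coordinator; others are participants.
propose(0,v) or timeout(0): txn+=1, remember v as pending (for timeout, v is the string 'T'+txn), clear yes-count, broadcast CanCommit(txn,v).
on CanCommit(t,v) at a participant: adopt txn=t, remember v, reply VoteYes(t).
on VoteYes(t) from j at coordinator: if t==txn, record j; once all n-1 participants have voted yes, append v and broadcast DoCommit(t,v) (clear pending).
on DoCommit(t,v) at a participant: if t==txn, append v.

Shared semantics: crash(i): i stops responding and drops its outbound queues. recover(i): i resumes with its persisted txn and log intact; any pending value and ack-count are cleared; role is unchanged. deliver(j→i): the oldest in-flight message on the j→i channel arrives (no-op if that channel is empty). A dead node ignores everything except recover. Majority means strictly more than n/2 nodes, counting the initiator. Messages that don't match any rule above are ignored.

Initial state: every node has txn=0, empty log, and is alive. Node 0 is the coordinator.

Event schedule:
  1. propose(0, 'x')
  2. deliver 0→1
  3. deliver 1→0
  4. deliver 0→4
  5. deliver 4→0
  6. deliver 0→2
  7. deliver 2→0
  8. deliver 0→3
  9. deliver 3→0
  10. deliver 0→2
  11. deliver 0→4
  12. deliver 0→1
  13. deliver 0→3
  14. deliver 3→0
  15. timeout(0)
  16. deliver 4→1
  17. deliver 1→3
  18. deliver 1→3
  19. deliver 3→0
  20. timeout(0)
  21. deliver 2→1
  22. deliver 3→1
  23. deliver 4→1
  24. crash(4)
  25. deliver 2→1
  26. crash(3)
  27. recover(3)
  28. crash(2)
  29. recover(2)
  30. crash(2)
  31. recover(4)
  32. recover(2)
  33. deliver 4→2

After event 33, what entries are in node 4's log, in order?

x

step 1 propose(0,'x'): 0={coor,t=1,log=-}
step 2 deliver 0→1: 1={part,t=1,log=-}
step 3 deliver 1→0: —
step 4 deliver 0→4: 4={part,t=1,log=-}
step 5 deliver 4→0: —
step 6 deliver 0→2: 2={part,t=1,log=-}
step 7 deliver 2→0: —
step 8 deliver 0→3: 3={part,t=1,log=-}
step 9 deliver 3→0: 0={coor,t=1,log=x}
step 10 deliver 0→2: 2={part,t=1,log=x}
step 11 deliver 0→4: 4={part,t=1,log=x}
step 12 deliver 0→1: 1={part,t=1,log=x}
step 13 deliver 0→3: 3={part,t=1,log=x}
step 14 deliver 3→0: —
step 15 timeout(0): 0={coor,t=2,log=x}
step 16 deliver 4→1: —
step 17 deliver 1→3: —
step 18 deliver 1→3: —
step 19 deliver 3→0: —
step 20 timeout(0): 0={coor,t=3,log=x}
step 21 deliver 2→1: —
step 22 deliver 3→1: —
step 23 deliver 4→1: —
step 24 crash(4): 4={✗part,t=1,log=x}
step 25 deliver 2→1: —
step 26 crash(3): 3={✗part,t=1,log=x}
step 27 recover(3): 3={part,t=1,log=x}
step 28 crash(2): 2={✗part,t=1,log=x}
step 29 recover(2): 2={part,t=1,log=x}
step 30 crash(2): 2={✗part,t=1,log=x}
step 31 recover(4): 4={part,t=1,log=x}
step 32 recover(2): 2={part,t=1,log=x}
step 33 deliver 4→2: —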